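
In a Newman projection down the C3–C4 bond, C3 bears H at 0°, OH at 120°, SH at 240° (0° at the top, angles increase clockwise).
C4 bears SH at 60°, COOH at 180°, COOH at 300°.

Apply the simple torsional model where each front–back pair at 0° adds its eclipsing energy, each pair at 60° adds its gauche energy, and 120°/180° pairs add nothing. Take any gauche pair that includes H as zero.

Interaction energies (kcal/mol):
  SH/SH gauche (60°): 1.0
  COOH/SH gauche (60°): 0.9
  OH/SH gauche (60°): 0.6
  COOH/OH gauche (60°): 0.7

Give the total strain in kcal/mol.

3.1 kcal/mol

This conformer (staggered): OH–SH gauche, OH–COOH gauche, SH–COOH gauche, SH–COOH gauche; 0.6 + 0.7 + 0.9 + 0.9 = 3.1 kcal/mol.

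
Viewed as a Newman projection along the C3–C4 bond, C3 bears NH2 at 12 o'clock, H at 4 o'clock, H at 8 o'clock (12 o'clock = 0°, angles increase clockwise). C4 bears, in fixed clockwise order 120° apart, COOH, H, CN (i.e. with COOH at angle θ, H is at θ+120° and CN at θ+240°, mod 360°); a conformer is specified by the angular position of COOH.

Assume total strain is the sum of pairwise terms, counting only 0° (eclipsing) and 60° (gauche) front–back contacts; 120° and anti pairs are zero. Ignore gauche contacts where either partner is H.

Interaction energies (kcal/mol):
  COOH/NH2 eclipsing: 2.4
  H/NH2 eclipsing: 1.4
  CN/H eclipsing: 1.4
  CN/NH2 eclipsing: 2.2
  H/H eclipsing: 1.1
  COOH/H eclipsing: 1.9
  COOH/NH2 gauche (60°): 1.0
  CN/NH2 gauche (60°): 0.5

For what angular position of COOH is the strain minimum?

180°

COOH at 0° (eclipsed): NH2(0°)/COOH(0°) eclipsed 2.4; H(120°)/H(120°) eclipsed 1.1; H(240°)/CN(240°) eclipsed 1.4 → 4.9 kcal/mol.
COOH at 60° (staggered): NH2(0°)/COOH(60°) gauche 1.0; NH2(0°)/CN(300°) gauche 0.5 → 1.5 kcal/mol.
COOH at 120° (eclipsed): NH2(0°)/CN(0°) eclipsed 2.2; H(120°)/COOH(120°) eclipsed 1.9; H(240°)/H(240°) eclipsed 1.1 → 5.2 kcal/mol.
COOH at 180° (staggered): NH2(0°)/CN(60°) gauche 0.5 → 0.5 kcal/mol.
COOH at 240° (eclipsed): NH2(0°)/H(0°) eclipsed 1.4; H(120°)/CN(120°) eclipsed 1.4; H(240°)/COOH(240°) eclipsed 1.9 → 4.7 kcal/mol.
COOH at 300° (staggered): NH2(0°)/COOH(300°) gauche 1.0 → 1.0 kcal/mol.
The minimum (0.5 kcal/mol) occurs with COOH at 180°.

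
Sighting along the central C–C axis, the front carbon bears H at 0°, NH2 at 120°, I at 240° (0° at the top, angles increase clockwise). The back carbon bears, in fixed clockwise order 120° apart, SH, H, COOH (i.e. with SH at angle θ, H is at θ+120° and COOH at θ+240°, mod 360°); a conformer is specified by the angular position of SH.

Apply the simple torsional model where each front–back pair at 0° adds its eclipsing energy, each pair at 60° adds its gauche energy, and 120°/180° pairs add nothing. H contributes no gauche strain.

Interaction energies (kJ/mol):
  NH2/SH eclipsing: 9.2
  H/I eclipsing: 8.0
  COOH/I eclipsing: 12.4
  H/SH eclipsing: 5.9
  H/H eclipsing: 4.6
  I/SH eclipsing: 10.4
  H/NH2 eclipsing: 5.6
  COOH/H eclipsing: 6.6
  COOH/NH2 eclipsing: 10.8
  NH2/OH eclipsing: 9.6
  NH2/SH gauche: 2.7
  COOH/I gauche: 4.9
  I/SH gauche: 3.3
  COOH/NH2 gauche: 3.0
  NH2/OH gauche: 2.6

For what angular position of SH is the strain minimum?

60°

SH at 0° (eclipsed): H(0°)/SH(0°) eclipsed 5.9; NH2(120°)/H(120°) eclipsed 5.6; I(240°)/COOH(240°) eclipsed 12.4 → 23.9 kJ/mol.
SH at 60° (staggered): NH2(120°)/SH(60°) gauche 2.7; I(240°)/COOH(300°) gauche 4.9 → 7.6 kJ/mol.
SH at 120° (eclipsed): H(0°)/COOH(0°) eclipsed 6.6; NH2(120°)/SH(120°) eclipsed 9.2; I(240°)/H(240°) eclipsed 8.0 → 23.8 kJ/mol.
SH at 180° (staggered): NH2(120°)/SH(180°) gauche 2.7; NH2(120°)/COOH(60°) gauche 3.0; I(240°)/SH(180°) gauche 3.3 → 9.0 kJ/mol.
SH at 240° (eclipsed): H(0°)/H(0°) eclipsed 4.6; NH2(120°)/COOH(120°) eclipsed 10.8; I(240°)/SH(240°) eclipsed 10.4 → 25.8 kJ/mol.
SH at 300° (staggered): NH2(120°)/COOH(180°) gauche 3.0; I(240°)/SH(300°) gauche 3.3; I(240°)/COOH(180°) gauche 4.9 → 11.2 kJ/mol.
The minimum (7.6 kJ/mol) occurs with SH at 60°.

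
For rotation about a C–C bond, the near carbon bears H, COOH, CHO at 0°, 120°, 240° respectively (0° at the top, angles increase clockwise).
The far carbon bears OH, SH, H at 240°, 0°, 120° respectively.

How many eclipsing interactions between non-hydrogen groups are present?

Non-H eclipsing pairs: CHO(240°)/OH(240°) — 1 interaction.

1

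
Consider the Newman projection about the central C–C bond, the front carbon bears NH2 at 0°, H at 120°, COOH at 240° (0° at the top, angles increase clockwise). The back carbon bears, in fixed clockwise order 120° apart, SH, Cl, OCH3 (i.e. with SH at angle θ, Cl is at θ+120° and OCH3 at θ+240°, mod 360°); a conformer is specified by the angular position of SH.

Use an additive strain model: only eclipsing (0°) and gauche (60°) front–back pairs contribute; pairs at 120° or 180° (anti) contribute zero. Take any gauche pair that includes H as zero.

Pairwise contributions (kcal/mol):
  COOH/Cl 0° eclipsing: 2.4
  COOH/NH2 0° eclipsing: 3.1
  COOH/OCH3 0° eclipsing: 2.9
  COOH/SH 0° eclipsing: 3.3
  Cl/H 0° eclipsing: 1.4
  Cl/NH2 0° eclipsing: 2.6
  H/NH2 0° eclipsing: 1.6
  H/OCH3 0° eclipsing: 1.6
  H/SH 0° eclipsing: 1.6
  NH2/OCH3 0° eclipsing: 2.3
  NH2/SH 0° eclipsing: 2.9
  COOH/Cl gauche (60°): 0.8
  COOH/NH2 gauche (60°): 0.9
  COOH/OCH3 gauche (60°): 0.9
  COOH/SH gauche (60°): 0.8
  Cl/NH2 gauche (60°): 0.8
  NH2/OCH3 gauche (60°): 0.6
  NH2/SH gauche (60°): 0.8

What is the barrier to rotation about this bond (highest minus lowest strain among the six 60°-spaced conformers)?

SH at 0° (eclipsed): NH2–SH eclipsed, H–Cl eclipsed, COOH–OCH3 eclipsed; 2.9 + 1.4 + 2.9 = 7.2 kcal/mol.
SH at 60° (staggered): NH2–SH gauche, NH2–OCH3 gauche, COOH–Cl gauche, COOH–OCH3 gauche; 0.8 + 0.6 + 0.8 + 0.9 = 3.1 kcal/mol.
SH at 120° (eclipsed): NH2–OCH3 eclipsed, H–SH eclipsed, COOH–Cl eclipsed; 2.3 + 1.6 + 2.4 = 6.3 kcal/mol.
SH at 180° (staggered): NH2–Cl gauche, NH2–OCH3 gauche, COOH–SH gauche, COOH–Cl gauche; 0.8 + 0.6 + 0.8 + 0.8 = 3.0 kcal/mol.
SH at 240° (eclipsed): NH2–Cl eclipsed, H–OCH3 eclipsed, COOH–SH eclipsed; 2.6 + 1.6 + 3.3 = 7.5 kcal/mol.
SH at 300° (staggered): NH2–SH gauche, NH2–Cl gauche, COOH–SH gauche, COOH–OCH3 gauche; 0.8 + 0.8 + 0.8 + 0.9 = 3.3 kcal/mol.
Max at 240° (7.5 kcal/mol), min at 180° (3.0 kcal/mol); barrier = 4.5 kcal/mol.

4.5 kcal/mol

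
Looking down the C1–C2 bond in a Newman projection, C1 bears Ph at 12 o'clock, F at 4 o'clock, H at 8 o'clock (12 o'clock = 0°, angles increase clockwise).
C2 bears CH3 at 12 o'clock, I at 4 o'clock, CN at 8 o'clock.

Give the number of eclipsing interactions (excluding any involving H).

Non-H eclipsing pairs: Ph(0°)/CH3(0°); F(120°)/I(120°) — 2 interactions.

2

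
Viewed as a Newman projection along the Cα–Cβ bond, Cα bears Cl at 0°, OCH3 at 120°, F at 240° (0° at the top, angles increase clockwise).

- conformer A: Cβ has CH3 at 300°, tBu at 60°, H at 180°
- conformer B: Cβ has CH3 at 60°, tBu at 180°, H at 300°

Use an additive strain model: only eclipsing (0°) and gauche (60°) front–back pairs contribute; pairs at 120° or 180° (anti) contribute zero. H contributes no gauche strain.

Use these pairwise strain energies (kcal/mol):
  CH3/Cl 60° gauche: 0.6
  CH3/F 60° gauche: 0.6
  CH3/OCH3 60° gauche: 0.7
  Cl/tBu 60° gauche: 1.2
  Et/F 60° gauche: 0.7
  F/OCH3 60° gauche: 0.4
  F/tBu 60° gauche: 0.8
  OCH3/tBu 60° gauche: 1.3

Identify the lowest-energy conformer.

B

A (staggered): Cl–CH3 gauche, Cl–tBu gauche, OCH3–tBu gauche, F–CH3 gauche; 0.6 + 1.2 + 1.3 + 0.6 = 3.7 kcal/mol.
B (staggered): Cl–CH3 gauche, OCH3–CH3 gauche, OCH3–tBu gauche, F–tBu gauche; 0.6 + 0.7 + 1.3 + 0.8 = 3.4 kcal/mol.
B has the lowest total (3.4 kcal/mol).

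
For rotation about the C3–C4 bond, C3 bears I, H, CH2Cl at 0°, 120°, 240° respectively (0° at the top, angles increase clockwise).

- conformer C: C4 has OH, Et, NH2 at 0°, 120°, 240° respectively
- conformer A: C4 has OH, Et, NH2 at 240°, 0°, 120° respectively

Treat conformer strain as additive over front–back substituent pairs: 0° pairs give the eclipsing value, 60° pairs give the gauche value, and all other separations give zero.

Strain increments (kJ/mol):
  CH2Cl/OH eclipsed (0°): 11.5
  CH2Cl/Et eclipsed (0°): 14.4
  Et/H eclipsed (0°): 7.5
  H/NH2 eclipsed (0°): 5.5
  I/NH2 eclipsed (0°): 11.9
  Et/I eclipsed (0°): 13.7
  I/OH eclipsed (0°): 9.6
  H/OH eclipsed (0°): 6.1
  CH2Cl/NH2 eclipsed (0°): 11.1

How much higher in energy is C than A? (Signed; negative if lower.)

-2.5 kJ/mol

C (eclipsed): I(0°)/OH(0°) eclipsed 9.6; H(120°)/Et(120°) eclipsed 7.5; CH2Cl(240°)/NH2(240°) eclipsed 11.1 → 28.2 kJ/mol.
A (eclipsed): I(0°)/Et(0°) eclipsed 13.7; H(120°)/NH2(120°) eclipsed 5.5; CH2Cl(240°)/OH(240°) eclipsed 11.5 → 30.7 kJ/mol.
E(C) − E(A) = 28.2 − 30.7 = -2.5 kJ/mol.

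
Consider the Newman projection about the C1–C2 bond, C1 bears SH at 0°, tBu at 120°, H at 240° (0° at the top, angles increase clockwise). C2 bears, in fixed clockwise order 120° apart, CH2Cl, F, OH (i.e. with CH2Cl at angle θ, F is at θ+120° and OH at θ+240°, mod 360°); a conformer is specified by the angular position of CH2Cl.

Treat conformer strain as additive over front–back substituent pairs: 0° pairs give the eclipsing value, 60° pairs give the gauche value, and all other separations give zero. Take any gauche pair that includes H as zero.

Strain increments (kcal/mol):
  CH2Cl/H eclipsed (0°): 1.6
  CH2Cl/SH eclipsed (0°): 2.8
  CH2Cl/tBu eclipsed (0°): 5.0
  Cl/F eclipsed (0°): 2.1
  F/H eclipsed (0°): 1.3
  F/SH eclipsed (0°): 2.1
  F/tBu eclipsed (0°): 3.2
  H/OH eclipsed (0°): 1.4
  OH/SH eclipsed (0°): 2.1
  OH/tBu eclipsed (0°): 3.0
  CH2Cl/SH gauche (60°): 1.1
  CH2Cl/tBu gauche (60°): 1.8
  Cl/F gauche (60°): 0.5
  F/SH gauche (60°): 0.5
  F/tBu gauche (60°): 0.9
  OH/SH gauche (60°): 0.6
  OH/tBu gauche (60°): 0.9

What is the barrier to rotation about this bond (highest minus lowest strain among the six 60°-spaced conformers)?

CH2Cl at 0° (eclipsed): SH(0°)/CH2Cl(0°) eclipsed 2.8; tBu(120°)/F(120°) eclipsed 3.2; H(240°)/OH(240°) eclipsed 1.4 → 7.4 kcal/mol.
CH2Cl at 60° (staggered): SH(0°)/CH2Cl(60°) gauche 1.1; SH(0°)/OH(300°) gauche 0.6; tBu(120°)/CH2Cl(60°) gauche 1.8; tBu(120°)/F(180°) gauche 0.9 → 4.4 kcal/mol.
CH2Cl at 120° (eclipsed): SH(0°)/OH(0°) eclipsed 2.1; tBu(120°)/CH2Cl(120°) eclipsed 5.0; H(240°)/F(240°) eclipsed 1.3 → 8.4 kcal/mol.
CH2Cl at 180° (staggered): SH(0°)/F(300°) gauche 0.5; SH(0°)/OH(60°) gauche 0.6; tBu(120°)/CH2Cl(180°) gauche 1.8; tBu(120°)/OH(60°) gauche 0.9 → 3.8 kcal/mol.
CH2Cl at 240° (eclipsed): SH(0°)/F(0°) eclipsed 2.1; tBu(120°)/OH(120°) eclipsed 3.0; H(240°)/CH2Cl(240°) eclipsed 1.6 → 6.7 kcal/mol.
CH2Cl at 300° (staggered): SH(0°)/CH2Cl(300°) gauche 1.1; SH(0°)/F(60°) gauche 0.5; tBu(120°)/F(60°) gauche 0.9; tBu(120°)/OH(180°) gauche 0.9 → 3.4 kcal/mol.
Max at 120° (8.4 kcal/mol), min at 300° (3.4 kcal/mol); barrier = 5.0 kcal/mol.

5.0 kcal/mol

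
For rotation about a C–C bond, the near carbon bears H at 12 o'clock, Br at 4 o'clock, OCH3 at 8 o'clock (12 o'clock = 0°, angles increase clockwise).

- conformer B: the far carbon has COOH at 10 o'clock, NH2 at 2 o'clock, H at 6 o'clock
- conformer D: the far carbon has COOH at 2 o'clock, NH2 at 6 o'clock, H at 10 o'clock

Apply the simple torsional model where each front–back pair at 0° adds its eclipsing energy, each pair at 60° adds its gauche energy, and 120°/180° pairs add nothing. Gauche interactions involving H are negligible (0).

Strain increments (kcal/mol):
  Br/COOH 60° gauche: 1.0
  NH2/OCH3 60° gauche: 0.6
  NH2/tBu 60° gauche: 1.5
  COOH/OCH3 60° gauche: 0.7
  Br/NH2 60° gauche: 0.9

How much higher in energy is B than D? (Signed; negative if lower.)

B (staggered): Br–NH2 gauche, OCH3–COOH gauche; 0.9 + 0.7 = 1.6 kcal/mol.
D (staggered): Br–COOH gauche, Br–NH2 gauche, OCH3–NH2 gauche; 1.0 + 0.9 + 0.6 = 2.5 kcal/mol.
E(B) − E(D) = 1.6 − 2.5 = -0.9 kcal/mol.

-0.9 kcal/mol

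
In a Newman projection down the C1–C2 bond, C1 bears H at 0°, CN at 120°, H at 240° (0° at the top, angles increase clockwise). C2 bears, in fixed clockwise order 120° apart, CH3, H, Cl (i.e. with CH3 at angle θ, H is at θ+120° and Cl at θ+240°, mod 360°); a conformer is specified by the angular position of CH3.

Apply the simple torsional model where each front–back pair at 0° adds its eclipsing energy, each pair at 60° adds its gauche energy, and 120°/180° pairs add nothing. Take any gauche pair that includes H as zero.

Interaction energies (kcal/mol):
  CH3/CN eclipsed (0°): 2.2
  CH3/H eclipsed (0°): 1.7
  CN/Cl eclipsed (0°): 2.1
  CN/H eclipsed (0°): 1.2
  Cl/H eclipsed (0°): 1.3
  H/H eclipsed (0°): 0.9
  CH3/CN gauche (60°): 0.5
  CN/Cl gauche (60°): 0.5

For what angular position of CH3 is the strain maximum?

240°

CH3 at 0° (eclipsed): H–CH3 eclipsed, CN–H eclipsed, H–Cl eclipsed; 1.7 + 1.2 + 1.3 = 4.2 kcal/mol.
CH3 at 60° (staggered): CN–CH3 gauche; 0.5 = 0.5 kcal/mol.
CH3 at 120° (eclipsed): H–Cl eclipsed, CN–CH3 eclipsed, H–H eclipsed; 1.3 + 2.2 + 0.9 = 4.4 kcal/mol.
CH3 at 180° (staggered): CN–CH3 gauche, CN–Cl gauche; 0.5 + 0.5 = 1.0 kcal/mol.
CH3 at 240° (eclipsed): H–H eclipsed, CN–Cl eclipsed, H–CH3 eclipsed; 0.9 + 2.1 + 1.7 = 4.7 kcal/mol.
CH3 at 300° (staggered): CN–Cl gauche; 0.5 = 0.5 kcal/mol.
The maximum (4.7 kcal/mol) occurs with CH3 at 240°.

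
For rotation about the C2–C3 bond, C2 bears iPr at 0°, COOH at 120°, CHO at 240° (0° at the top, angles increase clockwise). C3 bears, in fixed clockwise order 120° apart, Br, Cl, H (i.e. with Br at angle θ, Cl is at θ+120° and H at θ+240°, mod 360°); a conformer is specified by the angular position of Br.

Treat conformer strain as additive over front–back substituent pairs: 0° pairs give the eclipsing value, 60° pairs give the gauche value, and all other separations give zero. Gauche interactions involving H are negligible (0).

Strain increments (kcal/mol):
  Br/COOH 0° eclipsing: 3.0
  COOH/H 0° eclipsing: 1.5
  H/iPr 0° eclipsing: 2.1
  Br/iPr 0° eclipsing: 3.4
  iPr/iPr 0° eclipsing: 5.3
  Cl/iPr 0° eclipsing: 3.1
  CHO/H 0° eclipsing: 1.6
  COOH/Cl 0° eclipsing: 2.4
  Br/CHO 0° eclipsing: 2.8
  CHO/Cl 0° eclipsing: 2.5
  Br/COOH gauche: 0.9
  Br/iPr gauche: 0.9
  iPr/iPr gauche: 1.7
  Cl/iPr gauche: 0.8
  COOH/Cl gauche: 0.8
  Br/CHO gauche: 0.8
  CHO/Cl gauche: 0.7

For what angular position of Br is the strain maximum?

Br at 0° (eclipsed): iPr(0°)/Br(0°) eclipsed 3.4; COOH(120°)/Cl(120°) eclipsed 2.4; CHO(240°)/H(240°) eclipsed 1.6 → 7.4 kcal/mol.
Br at 60° (staggered): iPr(0°)/Br(60°) gauche 0.9; COOH(120°)/Br(60°) gauche 0.9; COOH(120°)/Cl(180°) gauche 0.8; CHO(240°)/Cl(180°) gauche 0.7 → 3.3 kcal/mol.
Br at 120° (eclipsed): iPr(0°)/H(0°) eclipsed 2.1; COOH(120°)/Br(120°) eclipsed 3.0; CHO(240°)/Cl(240°) eclipsed 2.5 → 7.6 kcal/mol.
Br at 180° (staggered): iPr(0°)/Cl(300°) gauche 0.8; COOH(120°)/Br(180°) gauche 0.9; CHO(240°)/Br(180°) gauche 0.8; CHO(240°)/Cl(300°) gauche 0.7 → 3.2 kcal/mol.
Br at 240° (eclipsed): iPr(0°)/Cl(0°) eclipsed 3.1; COOH(120°)/H(120°) eclipsed 1.5; CHO(240°)/Br(240°) eclipsed 2.8 → 7.4 kcal/mol.
Br at 300° (staggered): iPr(0°)/Br(300°) gauche 0.9; iPr(0°)/Cl(60°) gauche 0.8; COOH(120°)/Cl(60°) gauche 0.8; CHO(240°)/Br(300°) gauche 0.8 → 3.3 kcal/mol.
The maximum (7.6 kcal/mol) occurs with Br at 120°.

120°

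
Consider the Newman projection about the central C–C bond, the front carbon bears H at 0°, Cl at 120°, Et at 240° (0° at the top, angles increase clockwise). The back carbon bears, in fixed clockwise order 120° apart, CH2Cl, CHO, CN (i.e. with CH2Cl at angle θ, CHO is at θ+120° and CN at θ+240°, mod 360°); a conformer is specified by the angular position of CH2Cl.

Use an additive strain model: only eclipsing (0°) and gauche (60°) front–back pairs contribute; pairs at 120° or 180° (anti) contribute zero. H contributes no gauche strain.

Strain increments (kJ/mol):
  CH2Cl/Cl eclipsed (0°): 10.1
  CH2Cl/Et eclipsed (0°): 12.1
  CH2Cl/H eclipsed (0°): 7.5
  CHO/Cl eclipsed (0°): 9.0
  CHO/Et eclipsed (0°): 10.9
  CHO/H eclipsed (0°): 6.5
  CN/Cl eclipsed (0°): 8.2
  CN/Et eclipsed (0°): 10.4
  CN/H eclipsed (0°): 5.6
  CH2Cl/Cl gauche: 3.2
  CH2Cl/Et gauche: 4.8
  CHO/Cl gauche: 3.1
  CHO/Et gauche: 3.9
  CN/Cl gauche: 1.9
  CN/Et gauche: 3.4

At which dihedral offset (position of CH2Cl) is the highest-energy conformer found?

0°

CH2Cl at 0° (eclipsed): H(0°)/CH2Cl(0°) eclipsed 7.5; Cl(120°)/CHO(120°) eclipsed 9.0; Et(240°)/CN(240°) eclipsed 10.4 → 26.9 kJ/mol.
CH2Cl at 60° (staggered): Cl(120°)/CH2Cl(60°) gauche 3.2; Cl(120°)/CHO(180°) gauche 3.1; Et(240°)/CHO(180°) gauche 3.9; Et(240°)/CN(300°) gauche 3.4 → 13.6 kJ/mol.
CH2Cl at 120° (eclipsed): H(0°)/CN(0°) eclipsed 5.6; Cl(120°)/CH2Cl(120°) eclipsed 10.1; Et(240°)/CHO(240°) eclipsed 10.9 → 26.6 kJ/mol.
CH2Cl at 180° (staggered): Cl(120°)/CH2Cl(180°) gauche 3.2; Cl(120°)/CN(60°) gauche 1.9; Et(240°)/CH2Cl(180°) gauche 4.8; Et(240°)/CHO(300°) gauche 3.9 → 13.8 kJ/mol.
CH2Cl at 240° (eclipsed): H(0°)/CHO(0°) eclipsed 6.5; Cl(120°)/CN(120°) eclipsed 8.2; Et(240°)/CH2Cl(240°) eclipsed 12.1 → 26.8 kJ/mol.
CH2Cl at 300° (staggered): Cl(120°)/CHO(60°) gauche 3.1; Cl(120°)/CN(180°) gauche 1.9; Et(240°)/CH2Cl(300°) gauche 4.8; Et(240°)/CN(180°) gauche 3.4 → 13.2 kJ/mol.
The maximum (26.9 kJ/mol) occurs with CH2Cl at 0°.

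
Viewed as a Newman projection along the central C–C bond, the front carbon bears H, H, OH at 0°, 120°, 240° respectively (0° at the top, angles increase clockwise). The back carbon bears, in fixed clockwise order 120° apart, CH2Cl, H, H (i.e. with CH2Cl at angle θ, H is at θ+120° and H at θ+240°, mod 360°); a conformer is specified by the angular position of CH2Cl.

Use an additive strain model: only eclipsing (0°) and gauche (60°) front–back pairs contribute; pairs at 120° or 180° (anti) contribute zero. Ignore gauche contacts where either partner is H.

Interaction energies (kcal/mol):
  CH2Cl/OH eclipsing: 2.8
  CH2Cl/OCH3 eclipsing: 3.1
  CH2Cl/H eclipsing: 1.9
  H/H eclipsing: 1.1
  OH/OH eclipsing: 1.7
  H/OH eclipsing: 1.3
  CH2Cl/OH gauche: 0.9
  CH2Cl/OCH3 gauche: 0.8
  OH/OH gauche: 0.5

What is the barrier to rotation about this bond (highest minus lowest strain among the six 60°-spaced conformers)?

CH2Cl at 0° (eclipsed): H(0°)/CH2Cl(0°) eclipsed 1.9; H(120°)/H(120°) eclipsed 1.1; OH(240°)/H(240°) eclipsed 1.3 → 4.3 kcal/mol.
CH2Cl at 60° (staggered): no non-H gauche contacts → 0.0 kcal/mol.
CH2Cl at 120° (eclipsed): H(0°)/H(0°) eclipsed 1.1; H(120°)/CH2Cl(120°) eclipsed 1.9; OH(240°)/H(240°) eclipsed 1.3 → 4.3 kcal/mol.
CH2Cl at 180° (staggered): OH(240°)/CH2Cl(180°) gauche 0.9 → 0.9 kcal/mol.
CH2Cl at 240° (eclipsed): H(0°)/H(0°) eclipsed 1.1; H(120°)/H(120°) eclipsed 1.1; OH(240°)/CH2Cl(240°) eclipsed 2.8 → 5.0 kcal/mol.
CH2Cl at 300° (staggered): OH(240°)/CH2Cl(300°) gauche 0.9 → 0.9 kcal/mol.
Max at 240° (5.0 kcal/mol), min at 60° (0.0 kcal/mol); barrier = 5.0 kcal/mol.

5.0 kcal/mol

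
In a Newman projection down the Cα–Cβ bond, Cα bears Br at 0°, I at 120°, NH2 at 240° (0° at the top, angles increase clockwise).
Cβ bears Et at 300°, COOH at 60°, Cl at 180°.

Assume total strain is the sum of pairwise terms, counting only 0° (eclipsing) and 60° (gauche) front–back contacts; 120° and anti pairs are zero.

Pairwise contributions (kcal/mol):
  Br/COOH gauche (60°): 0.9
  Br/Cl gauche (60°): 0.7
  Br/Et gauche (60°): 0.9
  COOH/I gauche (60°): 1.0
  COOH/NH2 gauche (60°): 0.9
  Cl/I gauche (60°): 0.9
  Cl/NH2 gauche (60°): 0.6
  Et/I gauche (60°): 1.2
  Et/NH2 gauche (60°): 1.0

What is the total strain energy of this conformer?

5.3 kcal/mol

This conformer (staggered): Br–Et gauche, Br–COOH gauche, I–COOH gauche, I–Cl gauche, NH2–Et gauche, NH2–Cl gauche; 0.9 + 0.9 + 1.0 + 0.9 + 1.0 + 0.6 = 5.3 kcal/mol.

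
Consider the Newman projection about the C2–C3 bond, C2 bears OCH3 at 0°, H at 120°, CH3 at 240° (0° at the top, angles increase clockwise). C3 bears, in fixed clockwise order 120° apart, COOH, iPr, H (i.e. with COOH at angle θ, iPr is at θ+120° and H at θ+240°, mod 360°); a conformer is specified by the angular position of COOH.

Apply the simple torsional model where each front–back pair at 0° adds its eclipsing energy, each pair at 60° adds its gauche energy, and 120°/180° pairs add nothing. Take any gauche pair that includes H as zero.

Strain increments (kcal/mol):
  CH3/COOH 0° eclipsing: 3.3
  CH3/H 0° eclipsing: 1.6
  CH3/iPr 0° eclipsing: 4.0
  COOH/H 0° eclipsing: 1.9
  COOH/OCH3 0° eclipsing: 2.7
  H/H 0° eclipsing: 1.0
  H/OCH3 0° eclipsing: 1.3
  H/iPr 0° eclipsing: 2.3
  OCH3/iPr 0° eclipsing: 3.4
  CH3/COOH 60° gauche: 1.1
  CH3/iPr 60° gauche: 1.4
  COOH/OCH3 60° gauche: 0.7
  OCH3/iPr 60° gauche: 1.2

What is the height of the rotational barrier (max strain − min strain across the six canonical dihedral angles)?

5.6 kcal/mol

COOH at 0° (eclipsed): OCH3(0°)/COOH(0°) eclipsed 2.7; H(120°)/iPr(120°) eclipsed 2.3; CH3(240°)/H(240°) eclipsed 1.6 → 6.6 kcal/mol.
COOH at 60° (staggered): OCH3(0°)/COOH(60°) gauche 0.7; CH3(240°)/iPr(180°) gauche 1.4 → 2.1 kcal/mol.
COOH at 120° (eclipsed): OCH3(0°)/H(0°) eclipsed 1.3; H(120°)/COOH(120°) eclipsed 1.9; CH3(240°)/iPr(240°) eclipsed 4.0 → 7.2 kcal/mol.
COOH at 180° (staggered): OCH3(0°)/iPr(300°) gauche 1.2; CH3(240°)/COOH(180°) gauche 1.1; CH3(240°)/iPr(300°) gauche 1.4 → 3.7 kcal/mol.
COOH at 240° (eclipsed): OCH3(0°)/iPr(0°) eclipsed 3.4; H(120°)/H(120°) eclipsed 1.0; CH3(240°)/COOH(240°) eclipsed 3.3 → 7.7 kcal/mol.
COOH at 300° (staggered): OCH3(0°)/COOH(300°) gauche 0.7; OCH3(0°)/iPr(60°) gauche 1.2; CH3(240°)/COOH(300°) gauche 1.1 → 3.0 kcal/mol.
Max at 240° (7.7 kcal/mol), min at 60° (2.1 kcal/mol); barrier = 5.6 kcal/mol.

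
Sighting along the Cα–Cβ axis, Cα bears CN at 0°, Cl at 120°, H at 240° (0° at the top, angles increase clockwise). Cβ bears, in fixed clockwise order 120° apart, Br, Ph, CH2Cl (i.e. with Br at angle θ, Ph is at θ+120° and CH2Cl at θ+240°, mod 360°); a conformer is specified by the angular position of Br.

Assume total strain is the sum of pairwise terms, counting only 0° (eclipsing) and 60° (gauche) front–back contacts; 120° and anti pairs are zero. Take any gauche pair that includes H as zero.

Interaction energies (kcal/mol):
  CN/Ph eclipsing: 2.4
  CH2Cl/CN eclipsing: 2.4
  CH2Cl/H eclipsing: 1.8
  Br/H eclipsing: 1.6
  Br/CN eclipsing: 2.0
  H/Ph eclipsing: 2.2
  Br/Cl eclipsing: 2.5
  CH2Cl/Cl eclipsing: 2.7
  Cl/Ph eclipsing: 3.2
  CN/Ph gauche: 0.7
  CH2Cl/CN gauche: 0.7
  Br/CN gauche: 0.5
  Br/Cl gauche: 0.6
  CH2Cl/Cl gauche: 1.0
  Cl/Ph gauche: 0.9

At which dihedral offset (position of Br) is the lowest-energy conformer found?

60°

Br at 0° (eclipsed): CN–Br eclipsed, Cl–Ph eclipsed, H–CH2Cl eclipsed; 2.0 + 3.2 + 1.8 = 7.0 kcal/mol.
Br at 60° (staggered): CN–Br gauche, CN–CH2Cl gauche, Cl–Br gauche, Cl–Ph gauche; 0.5 + 0.7 + 0.6 + 0.9 = 2.7 kcal/mol.
Br at 120° (eclipsed): CN–CH2Cl eclipsed, Cl–Br eclipsed, H–Ph eclipsed; 2.4 + 2.5 + 2.2 = 7.1 kcal/mol.
Br at 180° (staggered): CN–Ph gauche, CN–CH2Cl gauche, Cl–Br gauche, Cl–CH2Cl gauche; 0.7 + 0.7 + 0.6 + 1.0 = 3.0 kcal/mol.
Br at 240° (eclipsed): CN–Ph eclipsed, Cl–CH2Cl eclipsed, H–Br eclipsed; 2.4 + 2.7 + 1.6 = 6.7 kcal/mol.
Br at 300° (staggered): CN–Br gauche, CN–Ph gauche, Cl–Ph gauche, Cl–CH2Cl gauche; 0.5 + 0.7 + 0.9 + 1.0 = 3.1 kcal/mol.
The minimum (2.7 kcal/mol) occurs with Br at 60°.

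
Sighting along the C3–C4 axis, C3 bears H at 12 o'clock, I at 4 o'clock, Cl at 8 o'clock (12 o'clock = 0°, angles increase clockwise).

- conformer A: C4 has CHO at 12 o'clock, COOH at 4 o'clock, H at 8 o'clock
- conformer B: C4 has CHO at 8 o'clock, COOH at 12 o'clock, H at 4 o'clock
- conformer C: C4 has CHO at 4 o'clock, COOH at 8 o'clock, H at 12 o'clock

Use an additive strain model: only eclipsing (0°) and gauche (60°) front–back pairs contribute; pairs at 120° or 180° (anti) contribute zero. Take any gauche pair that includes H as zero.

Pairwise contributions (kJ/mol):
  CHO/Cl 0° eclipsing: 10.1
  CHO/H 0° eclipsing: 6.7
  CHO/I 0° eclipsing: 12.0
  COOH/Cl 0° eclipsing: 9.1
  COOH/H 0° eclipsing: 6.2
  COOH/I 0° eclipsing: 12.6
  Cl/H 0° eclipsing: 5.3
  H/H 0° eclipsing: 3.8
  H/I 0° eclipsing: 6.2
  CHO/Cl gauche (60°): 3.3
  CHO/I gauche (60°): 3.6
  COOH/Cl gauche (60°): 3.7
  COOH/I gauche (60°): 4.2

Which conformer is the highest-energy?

A (eclipsed): H(0°)/CHO(0°) eclipsed 6.7; I(120°)/COOH(120°) eclipsed 12.6; Cl(240°)/H(240°) eclipsed 5.3 → 24.6 kJ/mol.
B (eclipsed): H(0°)/COOH(0°) eclipsed 6.2; I(120°)/H(120°) eclipsed 6.2; Cl(240°)/CHO(240°) eclipsed 10.1 → 22.5 kJ/mol.
C (eclipsed): H(0°)/H(0°) eclipsed 3.8; I(120°)/CHO(120°) eclipsed 12.0; Cl(240°)/COOH(240°) eclipsed 9.1 → 24.9 kJ/mol.
C has the highest total (24.9 kJ/mol).

C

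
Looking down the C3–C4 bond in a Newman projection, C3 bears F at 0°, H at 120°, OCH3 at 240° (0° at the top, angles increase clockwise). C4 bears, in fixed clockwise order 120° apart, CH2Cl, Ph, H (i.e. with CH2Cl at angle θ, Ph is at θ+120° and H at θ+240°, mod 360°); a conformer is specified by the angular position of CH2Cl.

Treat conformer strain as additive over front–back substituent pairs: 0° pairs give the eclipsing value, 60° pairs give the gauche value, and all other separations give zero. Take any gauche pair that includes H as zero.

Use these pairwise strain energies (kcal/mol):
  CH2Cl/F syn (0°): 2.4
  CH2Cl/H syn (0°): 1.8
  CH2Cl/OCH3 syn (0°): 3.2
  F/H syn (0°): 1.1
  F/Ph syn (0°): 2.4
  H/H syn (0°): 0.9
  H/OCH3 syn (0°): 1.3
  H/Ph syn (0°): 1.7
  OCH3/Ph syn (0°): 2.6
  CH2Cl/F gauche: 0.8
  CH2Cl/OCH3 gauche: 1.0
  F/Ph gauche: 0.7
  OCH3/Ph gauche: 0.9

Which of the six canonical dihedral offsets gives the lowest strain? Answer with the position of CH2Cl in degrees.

60°

CH2Cl at 0° (eclipsed): F–CH2Cl eclipsed, H–Ph eclipsed, OCH3–H eclipsed; 2.4 + 1.7 + 1.3 = 5.4 kcal/mol.
CH2Cl at 60° (staggered): F–CH2Cl gauche, OCH3–Ph gauche; 0.8 + 0.9 = 1.7 kcal/mol.
CH2Cl at 120° (eclipsed): F–H eclipsed, H–CH2Cl eclipsed, OCH3–Ph eclipsed; 1.1 + 1.8 + 2.6 = 5.5 kcal/mol.
CH2Cl at 180° (staggered): F–Ph gauche, OCH3–CH2Cl gauche, OCH3–Ph gauche; 0.7 + 1.0 + 0.9 = 2.6 kcal/mol.
CH2Cl at 240° (eclipsed): F–Ph eclipsed, H–H eclipsed, OCH3–CH2Cl eclipsed; 2.4 + 0.9 + 3.2 = 6.5 kcal/mol.
CH2Cl at 300° (staggered): F–CH2Cl gauche, F–Ph gauche, OCH3–CH2Cl gauche; 0.8 + 0.7 + 1.0 = 2.5 kcal/mol.
The minimum (1.7 kcal/mol) occurs with CH2Cl at 60°.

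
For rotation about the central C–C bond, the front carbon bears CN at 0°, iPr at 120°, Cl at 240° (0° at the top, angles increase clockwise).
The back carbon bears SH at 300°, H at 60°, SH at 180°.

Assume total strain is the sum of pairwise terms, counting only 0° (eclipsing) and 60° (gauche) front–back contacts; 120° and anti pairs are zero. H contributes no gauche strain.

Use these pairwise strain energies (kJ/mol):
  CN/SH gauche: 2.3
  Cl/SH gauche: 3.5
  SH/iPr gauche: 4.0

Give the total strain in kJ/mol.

13.3 kJ/mol

This conformer (staggered): CN–SH gauche, iPr–SH gauche, Cl–SH gauche, Cl–SH gauche; 2.3 + 4.0 + 3.5 + 3.5 = 13.3 kJ/mol.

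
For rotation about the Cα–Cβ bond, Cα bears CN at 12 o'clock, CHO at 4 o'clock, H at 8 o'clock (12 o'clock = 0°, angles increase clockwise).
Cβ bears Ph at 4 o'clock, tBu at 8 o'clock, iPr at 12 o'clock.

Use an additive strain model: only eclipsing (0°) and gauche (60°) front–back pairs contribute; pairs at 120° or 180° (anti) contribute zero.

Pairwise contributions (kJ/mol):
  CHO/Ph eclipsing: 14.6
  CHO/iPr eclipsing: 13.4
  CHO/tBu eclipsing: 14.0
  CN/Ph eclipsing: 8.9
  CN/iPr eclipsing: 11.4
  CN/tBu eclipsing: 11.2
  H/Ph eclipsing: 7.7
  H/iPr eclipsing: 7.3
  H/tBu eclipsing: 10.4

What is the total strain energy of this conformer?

This conformer (eclipsed): CN–iPr eclipsed, CHO–Ph eclipsed, H–tBu eclipsed; 11.4 + 14.6 + 10.4 = 36.4 kJ/mol.

36.4 kJ/mol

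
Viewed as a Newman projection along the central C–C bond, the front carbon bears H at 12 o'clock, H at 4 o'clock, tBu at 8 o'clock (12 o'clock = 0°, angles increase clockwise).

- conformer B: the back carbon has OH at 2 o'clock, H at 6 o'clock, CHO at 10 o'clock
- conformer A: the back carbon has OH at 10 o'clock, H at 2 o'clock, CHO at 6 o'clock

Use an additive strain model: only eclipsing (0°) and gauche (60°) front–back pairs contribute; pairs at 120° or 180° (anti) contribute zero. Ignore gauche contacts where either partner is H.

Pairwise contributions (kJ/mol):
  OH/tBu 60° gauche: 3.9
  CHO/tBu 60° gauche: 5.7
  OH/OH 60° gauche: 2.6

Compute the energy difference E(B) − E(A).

-3.9 kJ/mol

B (staggered): tBu(240°)/CHO(300°) gauche 5.7 → 5.7 kJ/mol.
A (staggered): tBu(240°)/OH(300°) gauche 3.9; tBu(240°)/CHO(180°) gauche 5.7 → 9.6 kJ/mol.
E(B) − E(A) = 5.7 − 9.6 = -3.9 kJ/mol.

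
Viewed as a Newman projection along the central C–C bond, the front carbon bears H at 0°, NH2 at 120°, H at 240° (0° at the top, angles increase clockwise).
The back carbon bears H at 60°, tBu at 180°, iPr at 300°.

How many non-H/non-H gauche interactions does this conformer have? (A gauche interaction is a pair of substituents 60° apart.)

Non-H gauche pairs: NH2(120°)/tBu(180°) — 1 interaction.

1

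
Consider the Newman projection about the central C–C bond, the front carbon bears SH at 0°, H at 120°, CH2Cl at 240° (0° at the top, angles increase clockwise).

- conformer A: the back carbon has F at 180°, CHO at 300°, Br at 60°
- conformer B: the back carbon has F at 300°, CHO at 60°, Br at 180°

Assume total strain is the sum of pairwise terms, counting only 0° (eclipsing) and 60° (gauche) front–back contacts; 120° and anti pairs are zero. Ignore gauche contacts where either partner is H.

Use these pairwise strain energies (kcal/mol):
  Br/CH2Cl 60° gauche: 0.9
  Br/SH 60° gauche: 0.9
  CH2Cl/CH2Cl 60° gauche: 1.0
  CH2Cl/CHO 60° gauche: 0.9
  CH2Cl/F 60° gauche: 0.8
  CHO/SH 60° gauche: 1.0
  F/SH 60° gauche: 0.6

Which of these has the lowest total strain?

A (staggered): SH(0°)/CHO(300°) gauche 1.0; SH(0°)/Br(60°) gauche 0.9; CH2Cl(240°)/F(180°) gauche 0.8; CH2Cl(240°)/CHO(300°) gauche 0.9 → 3.6 kcal/mol.
B (staggered): SH(0°)/F(300°) gauche 0.6; SH(0°)/CHO(60°) gauche 1.0; CH2Cl(240°)/F(300°) gauche 0.8; CH2Cl(240°)/Br(180°) gauche 0.9 → 3.3 kcal/mol.
B has the lowest total (3.3 kcal/mol).

B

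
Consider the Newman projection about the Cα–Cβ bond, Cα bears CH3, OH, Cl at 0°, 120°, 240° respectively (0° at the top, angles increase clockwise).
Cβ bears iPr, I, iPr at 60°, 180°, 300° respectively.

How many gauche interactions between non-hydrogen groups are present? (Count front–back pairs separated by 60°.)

Non-H gauche pairs: CH3(0°)/iPr(60°); CH3(0°)/iPr(300°); OH(120°)/iPr(60°); OH(120°)/I(180°); Cl(240°)/I(180°); Cl(240°)/iPr(300°) — 6 interactions.

6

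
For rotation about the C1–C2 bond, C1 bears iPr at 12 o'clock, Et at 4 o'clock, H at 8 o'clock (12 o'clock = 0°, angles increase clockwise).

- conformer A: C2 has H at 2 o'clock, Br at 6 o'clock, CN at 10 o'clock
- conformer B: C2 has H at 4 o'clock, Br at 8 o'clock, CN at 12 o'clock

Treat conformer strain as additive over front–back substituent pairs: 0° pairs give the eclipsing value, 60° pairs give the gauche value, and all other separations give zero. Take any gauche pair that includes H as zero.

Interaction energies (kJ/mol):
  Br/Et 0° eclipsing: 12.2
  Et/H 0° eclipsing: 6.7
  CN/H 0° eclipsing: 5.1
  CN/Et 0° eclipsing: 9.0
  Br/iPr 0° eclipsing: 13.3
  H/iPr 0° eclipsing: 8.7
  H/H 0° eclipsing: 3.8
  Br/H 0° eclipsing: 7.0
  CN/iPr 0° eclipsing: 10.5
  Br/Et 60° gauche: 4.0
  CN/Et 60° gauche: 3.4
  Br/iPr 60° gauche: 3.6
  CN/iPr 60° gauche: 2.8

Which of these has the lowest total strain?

A

A (staggered): iPr–CN gauche, Et–Br gauche; 2.8 + 4.0 = 6.8 kJ/mol.
B (eclipsed): iPr–CN eclipsed, Et–H eclipsed, H–Br eclipsed; 10.5 + 6.7 + 7.0 = 24.2 kJ/mol.
A has the lowest total (6.8 kJ/mol).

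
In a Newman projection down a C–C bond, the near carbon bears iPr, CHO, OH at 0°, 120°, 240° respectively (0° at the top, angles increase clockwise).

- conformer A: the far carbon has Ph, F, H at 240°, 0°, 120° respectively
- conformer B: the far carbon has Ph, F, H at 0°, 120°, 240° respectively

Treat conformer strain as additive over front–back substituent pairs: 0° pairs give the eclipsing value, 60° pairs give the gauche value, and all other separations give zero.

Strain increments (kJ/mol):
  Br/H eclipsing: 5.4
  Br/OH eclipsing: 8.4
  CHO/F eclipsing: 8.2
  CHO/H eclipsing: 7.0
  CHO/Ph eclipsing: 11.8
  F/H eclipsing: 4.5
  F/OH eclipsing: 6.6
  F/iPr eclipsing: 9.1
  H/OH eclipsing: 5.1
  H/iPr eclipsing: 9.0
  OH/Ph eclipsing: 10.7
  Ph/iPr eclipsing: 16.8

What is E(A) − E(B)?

-3.3 kJ/mol

A (eclipsed): iPr(0°)/F(0°) eclipsed 9.1; CHO(120°)/H(120°) eclipsed 7.0; OH(240°)/Ph(240°) eclipsed 10.7 → 26.8 kJ/mol.
B (eclipsed): iPr(0°)/Ph(0°) eclipsed 16.8; CHO(120°)/F(120°) eclipsed 8.2; OH(240°)/H(240°) eclipsed 5.1 → 30.1 kJ/mol.
E(A) − E(B) = 26.8 − 30.1 = -3.3 kJ/mol.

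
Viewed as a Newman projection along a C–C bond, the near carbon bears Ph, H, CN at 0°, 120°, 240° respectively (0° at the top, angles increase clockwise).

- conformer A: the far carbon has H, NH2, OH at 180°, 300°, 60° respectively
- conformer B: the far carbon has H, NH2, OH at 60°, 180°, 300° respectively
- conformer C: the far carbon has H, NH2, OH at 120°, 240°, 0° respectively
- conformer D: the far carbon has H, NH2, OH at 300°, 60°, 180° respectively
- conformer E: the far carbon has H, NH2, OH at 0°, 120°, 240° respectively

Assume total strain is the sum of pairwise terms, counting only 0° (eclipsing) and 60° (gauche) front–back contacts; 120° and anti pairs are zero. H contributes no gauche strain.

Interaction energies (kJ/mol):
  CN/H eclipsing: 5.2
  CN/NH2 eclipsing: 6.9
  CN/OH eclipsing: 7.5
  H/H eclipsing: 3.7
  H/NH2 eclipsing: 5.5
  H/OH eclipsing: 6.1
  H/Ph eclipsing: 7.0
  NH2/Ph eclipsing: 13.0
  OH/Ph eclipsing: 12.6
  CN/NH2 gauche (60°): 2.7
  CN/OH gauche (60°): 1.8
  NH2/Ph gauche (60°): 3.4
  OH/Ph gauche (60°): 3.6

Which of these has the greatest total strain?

C

A is staggered. Ph at 0° is gauche with NH2 at 300° (3.4); Ph at 0° is gauche with OH at 60° (3.6); CN at 240° is gauche with NH2 at 300° (2.7). Total 9.7 kJ/mol.
B is staggered. Ph at 0° is gauche with OH at 300° (3.6); CN at 240° is gauche with NH2 at 180° (2.7); CN at 240° is gauche with OH at 300° (1.8). Total 8.1 kJ/mol.
C is eclipsed. Ph at 0° is eclipsed with OH at 0° (12.6); H at 120° is eclipsed with H at 120° (3.7); CN at 240° is eclipsed with NH2 at 240° (6.9). Total 23.2 kJ/mol.
D is staggered. Ph at 0° is gauche with NH2 at 60° (3.4); CN at 240° is gauche with OH at 180° (1.8). Total 5.2 kJ/mol.
E is eclipsed. Ph at 0° is eclipsed with H at 0° (7.0); H at 120° is eclipsed with NH2 at 120° (5.5); CN at 240° is eclipsed with OH at 240° (7.5). Total 20.0 kJ/mol.
C has the highest total (23.2 kJ/mol).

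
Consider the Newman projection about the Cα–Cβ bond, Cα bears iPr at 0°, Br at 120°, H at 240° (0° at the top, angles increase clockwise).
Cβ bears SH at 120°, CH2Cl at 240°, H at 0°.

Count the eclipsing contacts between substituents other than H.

Non-H eclipsing pairs: Br(120°)/SH(120°) — 1 interaction.

1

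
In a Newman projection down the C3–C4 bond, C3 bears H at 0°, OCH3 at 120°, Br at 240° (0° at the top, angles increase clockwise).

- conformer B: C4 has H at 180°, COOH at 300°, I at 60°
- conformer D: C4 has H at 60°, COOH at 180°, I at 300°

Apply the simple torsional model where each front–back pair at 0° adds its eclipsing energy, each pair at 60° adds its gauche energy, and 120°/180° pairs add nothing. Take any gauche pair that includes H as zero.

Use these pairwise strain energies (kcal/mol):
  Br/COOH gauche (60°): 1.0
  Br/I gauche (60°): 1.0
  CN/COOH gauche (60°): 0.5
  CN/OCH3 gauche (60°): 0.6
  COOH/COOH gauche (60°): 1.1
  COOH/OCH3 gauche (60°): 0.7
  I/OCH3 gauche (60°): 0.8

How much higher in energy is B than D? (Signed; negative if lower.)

B (staggered): OCH3–I gauche, Br–COOH gauche; 0.8 + 1.0 = 1.8 kcal/mol.
D (staggered): OCH3–COOH gauche, Br–COOH gauche, Br–I gauche; 0.7 + 1.0 + 1.0 = 2.7 kcal/mol.
E(B) − E(D) = 1.8 − 2.7 = -0.9 kcal/mol.

-0.9 kcal/mol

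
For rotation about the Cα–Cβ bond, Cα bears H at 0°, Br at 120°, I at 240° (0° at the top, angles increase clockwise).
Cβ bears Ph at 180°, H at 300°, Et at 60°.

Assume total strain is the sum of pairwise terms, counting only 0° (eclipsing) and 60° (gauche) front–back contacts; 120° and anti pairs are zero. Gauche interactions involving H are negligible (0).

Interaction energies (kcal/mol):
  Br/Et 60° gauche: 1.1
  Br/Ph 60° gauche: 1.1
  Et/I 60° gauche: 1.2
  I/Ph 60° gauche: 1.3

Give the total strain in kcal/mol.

3.5 kcal/mol

This conformer is staggered. Br at 120° is gauche with Ph at 180° (1.1); Br at 120° is gauche with Et at 60° (1.1); I at 240° is gauche with Ph at 180° (1.3). Total 3.5 kcal/mol.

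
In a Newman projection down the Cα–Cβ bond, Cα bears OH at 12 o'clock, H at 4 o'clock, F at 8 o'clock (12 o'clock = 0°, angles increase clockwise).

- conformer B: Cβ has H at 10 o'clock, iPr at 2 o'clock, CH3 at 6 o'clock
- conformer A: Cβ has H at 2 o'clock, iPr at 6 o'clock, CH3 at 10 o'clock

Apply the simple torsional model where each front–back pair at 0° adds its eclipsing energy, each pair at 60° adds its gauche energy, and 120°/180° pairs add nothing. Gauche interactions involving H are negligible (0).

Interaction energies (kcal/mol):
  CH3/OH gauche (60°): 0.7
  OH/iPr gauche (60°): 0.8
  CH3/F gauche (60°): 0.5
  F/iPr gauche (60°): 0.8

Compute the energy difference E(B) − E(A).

-0.7 kcal/mol

B (staggered): OH–iPr gauche, F–CH3 gauche; 0.8 + 0.5 = 1.3 kcal/mol.
A (staggered): OH–CH3 gauche, F–iPr gauche, F–CH3 gauche; 0.7 + 0.8 + 0.5 = 2.0 kcal/mol.
E(B) − E(A) = 1.3 − 2.0 = -0.7 kcal/mol.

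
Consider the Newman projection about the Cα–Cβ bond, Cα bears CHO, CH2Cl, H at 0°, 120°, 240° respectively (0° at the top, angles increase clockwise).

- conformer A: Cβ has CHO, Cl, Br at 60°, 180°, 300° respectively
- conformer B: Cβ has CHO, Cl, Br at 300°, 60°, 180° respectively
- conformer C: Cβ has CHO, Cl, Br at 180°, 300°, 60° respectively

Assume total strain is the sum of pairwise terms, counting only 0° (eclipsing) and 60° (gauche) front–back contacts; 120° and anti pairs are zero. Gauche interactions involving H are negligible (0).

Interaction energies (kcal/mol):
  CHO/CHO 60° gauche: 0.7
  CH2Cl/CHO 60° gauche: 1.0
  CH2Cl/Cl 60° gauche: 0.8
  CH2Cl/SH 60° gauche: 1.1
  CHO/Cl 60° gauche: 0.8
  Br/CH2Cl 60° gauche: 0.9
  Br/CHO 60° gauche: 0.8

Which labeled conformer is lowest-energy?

A (staggered): CHO(0°)/CHO(60°) gauche 0.7; CHO(0°)/Br(300°) gauche 0.8; CH2Cl(120°)/CHO(60°) gauche 1.0; CH2Cl(120°)/Cl(180°) gauche 0.8 → 3.3 kcal/mol.
B (staggered): CHO(0°)/CHO(300°) gauche 0.7; CHO(0°)/Cl(60°) gauche 0.8; CH2Cl(120°)/Cl(60°) gauche 0.8; CH2Cl(120°)/Br(180°) gauche 0.9 → 3.2 kcal/mol.
C (staggered): CHO(0°)/Cl(300°) gauche 0.8; CHO(0°)/Br(60°) gauche 0.8; CH2Cl(120°)/CHO(180°) gauche 1.0; CH2Cl(120°)/Br(60°) gauche 0.9 → 3.5 kcal/mol.
B has the lowest total (3.2 kcal/mol).

B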